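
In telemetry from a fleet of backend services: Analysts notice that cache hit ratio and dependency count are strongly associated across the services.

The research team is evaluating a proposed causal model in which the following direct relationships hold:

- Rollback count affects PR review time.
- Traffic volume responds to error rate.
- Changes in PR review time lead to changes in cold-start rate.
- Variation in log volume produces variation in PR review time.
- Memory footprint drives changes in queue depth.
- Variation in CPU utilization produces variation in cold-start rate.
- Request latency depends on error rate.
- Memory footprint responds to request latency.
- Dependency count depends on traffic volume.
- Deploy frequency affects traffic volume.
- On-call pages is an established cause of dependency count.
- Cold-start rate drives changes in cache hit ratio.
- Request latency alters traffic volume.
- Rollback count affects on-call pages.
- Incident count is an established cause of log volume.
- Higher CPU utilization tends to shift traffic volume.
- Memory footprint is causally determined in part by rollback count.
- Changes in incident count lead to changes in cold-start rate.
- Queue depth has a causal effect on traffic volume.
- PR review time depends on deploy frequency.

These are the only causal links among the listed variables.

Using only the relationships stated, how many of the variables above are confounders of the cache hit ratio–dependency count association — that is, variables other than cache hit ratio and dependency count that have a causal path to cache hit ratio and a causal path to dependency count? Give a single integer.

3

The common causes are: CPU utilization (to cache hit ratio via CPU utilization → cold-start rate → cache hit ratio; to dependency count via CPU utilization → traffic volume → dependency count); deploy frequency (to cache hit ratio via deploy frequency → PR review time → cold-start rate → cache hit ratio; to dependency count via deploy frequency → traffic volume → dependency count); rollback count (to cache hit ratio via rollback count → PR review time → cold-start rate → cache hit ratio; to dependency count via rollback count → on-call pages → dependency count).
Every other variable lacks a causal path to at least one of cache hit ratio and dependency count.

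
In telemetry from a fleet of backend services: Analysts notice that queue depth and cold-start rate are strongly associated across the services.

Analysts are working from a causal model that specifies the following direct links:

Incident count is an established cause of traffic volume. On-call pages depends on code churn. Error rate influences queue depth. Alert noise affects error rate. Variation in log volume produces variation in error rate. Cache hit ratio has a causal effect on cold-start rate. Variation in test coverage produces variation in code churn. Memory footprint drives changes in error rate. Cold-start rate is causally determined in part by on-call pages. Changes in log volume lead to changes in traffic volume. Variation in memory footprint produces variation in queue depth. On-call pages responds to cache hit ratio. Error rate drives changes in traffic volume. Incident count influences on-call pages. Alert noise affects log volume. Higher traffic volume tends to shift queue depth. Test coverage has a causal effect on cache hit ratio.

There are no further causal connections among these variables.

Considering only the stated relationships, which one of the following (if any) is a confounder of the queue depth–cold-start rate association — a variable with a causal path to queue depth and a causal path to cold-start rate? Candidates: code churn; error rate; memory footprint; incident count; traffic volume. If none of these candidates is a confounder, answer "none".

Incident count causes queue depth (incident count → traffic volume → queue depth) and also causes cold-start rate (incident count → on-call pages → cold-start rate); it is a common cause of both.
Each of the other candidates lacks a causal path to at least one of queue depth and cold-start rate, so they do not confound the relationship.

incident count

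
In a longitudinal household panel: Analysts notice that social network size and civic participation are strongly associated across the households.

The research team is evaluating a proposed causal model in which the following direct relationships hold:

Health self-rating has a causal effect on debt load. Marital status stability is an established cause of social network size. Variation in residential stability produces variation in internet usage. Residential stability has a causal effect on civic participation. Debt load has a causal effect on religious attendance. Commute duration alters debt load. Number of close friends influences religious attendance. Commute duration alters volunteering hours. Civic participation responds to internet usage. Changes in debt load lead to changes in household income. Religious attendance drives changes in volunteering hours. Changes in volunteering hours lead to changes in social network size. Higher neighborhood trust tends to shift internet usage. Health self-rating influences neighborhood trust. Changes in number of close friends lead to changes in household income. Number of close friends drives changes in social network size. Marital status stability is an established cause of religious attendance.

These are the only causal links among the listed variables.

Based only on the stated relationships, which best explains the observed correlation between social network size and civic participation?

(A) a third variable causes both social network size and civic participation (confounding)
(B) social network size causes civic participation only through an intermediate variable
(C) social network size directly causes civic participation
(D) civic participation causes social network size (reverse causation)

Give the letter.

Health self-rating causes social network size (health self-rating → debt load → religious attendance → volunteering hours → social network size) and civic participation (health self-rating → neighborhood trust → internet usage → civic participation) — a common cause creating the correlation.
There is no stated path from social network size to civic participation or from civic participation to social network size, so neither direct nor reverse causation applies.

A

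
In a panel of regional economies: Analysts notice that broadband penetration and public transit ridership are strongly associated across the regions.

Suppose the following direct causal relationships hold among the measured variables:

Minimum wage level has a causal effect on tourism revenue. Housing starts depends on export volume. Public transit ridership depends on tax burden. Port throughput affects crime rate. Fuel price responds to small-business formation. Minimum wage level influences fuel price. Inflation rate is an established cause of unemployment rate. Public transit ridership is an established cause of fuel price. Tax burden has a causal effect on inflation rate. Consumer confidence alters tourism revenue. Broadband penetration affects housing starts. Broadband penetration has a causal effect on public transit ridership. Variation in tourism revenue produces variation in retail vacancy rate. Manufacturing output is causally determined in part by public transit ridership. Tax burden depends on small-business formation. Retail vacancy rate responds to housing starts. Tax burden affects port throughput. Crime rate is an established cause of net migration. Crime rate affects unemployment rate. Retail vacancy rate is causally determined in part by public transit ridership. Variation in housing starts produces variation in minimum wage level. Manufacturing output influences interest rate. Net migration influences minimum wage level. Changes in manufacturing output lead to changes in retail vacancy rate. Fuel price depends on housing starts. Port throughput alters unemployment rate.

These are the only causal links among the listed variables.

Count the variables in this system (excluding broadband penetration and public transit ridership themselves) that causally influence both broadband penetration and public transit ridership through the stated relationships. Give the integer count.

No listed variable has a causal path to both broadband penetration and public transit ridership, so there are no common causes.

0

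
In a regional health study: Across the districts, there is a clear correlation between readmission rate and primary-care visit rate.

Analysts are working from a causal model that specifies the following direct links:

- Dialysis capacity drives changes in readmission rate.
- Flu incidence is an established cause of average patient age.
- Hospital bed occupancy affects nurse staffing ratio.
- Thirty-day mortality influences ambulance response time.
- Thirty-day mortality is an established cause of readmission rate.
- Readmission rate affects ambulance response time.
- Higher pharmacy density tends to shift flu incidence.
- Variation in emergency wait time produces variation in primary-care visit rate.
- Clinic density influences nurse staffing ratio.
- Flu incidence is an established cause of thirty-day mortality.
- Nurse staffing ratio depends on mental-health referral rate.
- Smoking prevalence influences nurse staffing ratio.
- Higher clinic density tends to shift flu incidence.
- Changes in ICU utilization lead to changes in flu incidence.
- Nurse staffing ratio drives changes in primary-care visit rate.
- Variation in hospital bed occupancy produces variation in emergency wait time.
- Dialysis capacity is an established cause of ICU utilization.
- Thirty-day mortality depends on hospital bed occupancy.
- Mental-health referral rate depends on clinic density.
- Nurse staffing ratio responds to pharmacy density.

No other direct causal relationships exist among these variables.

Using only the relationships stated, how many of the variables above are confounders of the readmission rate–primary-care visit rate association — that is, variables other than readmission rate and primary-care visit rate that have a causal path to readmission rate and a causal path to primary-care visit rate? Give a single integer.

3

The common causes are: clinic density (to readmission rate via clinic density → flu incidence → thirty-day mortality → readmission rate; to primary-care visit rate via clinic density → nurse staffing ratio → primary-care visit rate); hospital bed occupancy (to readmission rate via hospital bed occupancy → thirty-day mortality → readmission rate; to primary-care visit rate via hospital bed occupancy → nurse staffing ratio → primary-care visit rate); pharmacy density (to readmission rate via pharmacy density → flu incidence → thirty-day mortality → readmission rate; to primary-care visit rate via pharmacy density → nurse staffing ratio → primary-care visit rate).
Every other variable lacks a causal path to at least one of readmission rate and primary-care visit rate.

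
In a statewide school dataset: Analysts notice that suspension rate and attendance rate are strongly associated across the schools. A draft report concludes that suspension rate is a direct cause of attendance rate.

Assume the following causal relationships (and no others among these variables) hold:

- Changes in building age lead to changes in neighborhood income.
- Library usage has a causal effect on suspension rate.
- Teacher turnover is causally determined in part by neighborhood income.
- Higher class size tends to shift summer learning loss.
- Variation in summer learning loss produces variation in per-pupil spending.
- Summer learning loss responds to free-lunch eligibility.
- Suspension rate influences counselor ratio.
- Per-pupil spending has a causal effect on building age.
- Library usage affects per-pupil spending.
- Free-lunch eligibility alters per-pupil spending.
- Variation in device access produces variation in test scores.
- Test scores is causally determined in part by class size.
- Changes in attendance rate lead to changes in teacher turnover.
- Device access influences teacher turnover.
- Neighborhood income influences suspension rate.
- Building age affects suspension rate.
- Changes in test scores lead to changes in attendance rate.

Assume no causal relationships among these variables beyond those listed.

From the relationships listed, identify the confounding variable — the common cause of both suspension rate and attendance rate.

class size

Class size has a causal path to suspension rate (class size → summer learning loss → per-pupil spending → building age → suspension rate) and a separate causal path to attendance rate (class size → test scores → attendance rate), so it is a common cause of both.
No stated relationship gives suspension rate a causal route to attendance rate, so the correlation is explained by the shared upstream cause rather than a direct effect.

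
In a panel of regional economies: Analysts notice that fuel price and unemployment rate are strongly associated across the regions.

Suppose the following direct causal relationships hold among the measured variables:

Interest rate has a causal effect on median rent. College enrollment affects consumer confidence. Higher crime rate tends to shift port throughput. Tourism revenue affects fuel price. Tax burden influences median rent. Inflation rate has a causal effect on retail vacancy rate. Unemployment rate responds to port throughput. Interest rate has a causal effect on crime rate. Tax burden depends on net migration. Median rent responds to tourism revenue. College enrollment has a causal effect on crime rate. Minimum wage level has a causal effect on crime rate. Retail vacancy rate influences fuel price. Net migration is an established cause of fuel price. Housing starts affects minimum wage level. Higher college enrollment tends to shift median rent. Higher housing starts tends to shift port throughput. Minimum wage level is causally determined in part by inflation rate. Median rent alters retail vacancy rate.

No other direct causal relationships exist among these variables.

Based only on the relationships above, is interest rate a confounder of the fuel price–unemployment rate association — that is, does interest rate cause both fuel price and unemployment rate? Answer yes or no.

yes

Interest rate has a causal path to fuel price (interest rate → median rent → retail vacancy rate → fuel price) and to unemployment rate (interest rate → crime rate → port throughput → unemployment rate), so it is a common cause of both — a confounder.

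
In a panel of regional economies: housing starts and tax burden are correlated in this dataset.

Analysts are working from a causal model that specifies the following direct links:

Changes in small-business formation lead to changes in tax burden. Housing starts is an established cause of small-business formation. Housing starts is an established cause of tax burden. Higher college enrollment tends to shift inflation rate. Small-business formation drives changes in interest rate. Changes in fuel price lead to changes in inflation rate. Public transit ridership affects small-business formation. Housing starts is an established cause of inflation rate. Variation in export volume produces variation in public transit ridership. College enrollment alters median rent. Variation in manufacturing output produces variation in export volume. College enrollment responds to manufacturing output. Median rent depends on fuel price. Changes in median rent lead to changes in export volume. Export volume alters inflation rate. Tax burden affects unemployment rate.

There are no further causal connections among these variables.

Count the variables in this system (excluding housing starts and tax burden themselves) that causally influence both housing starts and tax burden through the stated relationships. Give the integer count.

No listed variable has a causal path to both housing starts and tax burden, so there are no common causes.

0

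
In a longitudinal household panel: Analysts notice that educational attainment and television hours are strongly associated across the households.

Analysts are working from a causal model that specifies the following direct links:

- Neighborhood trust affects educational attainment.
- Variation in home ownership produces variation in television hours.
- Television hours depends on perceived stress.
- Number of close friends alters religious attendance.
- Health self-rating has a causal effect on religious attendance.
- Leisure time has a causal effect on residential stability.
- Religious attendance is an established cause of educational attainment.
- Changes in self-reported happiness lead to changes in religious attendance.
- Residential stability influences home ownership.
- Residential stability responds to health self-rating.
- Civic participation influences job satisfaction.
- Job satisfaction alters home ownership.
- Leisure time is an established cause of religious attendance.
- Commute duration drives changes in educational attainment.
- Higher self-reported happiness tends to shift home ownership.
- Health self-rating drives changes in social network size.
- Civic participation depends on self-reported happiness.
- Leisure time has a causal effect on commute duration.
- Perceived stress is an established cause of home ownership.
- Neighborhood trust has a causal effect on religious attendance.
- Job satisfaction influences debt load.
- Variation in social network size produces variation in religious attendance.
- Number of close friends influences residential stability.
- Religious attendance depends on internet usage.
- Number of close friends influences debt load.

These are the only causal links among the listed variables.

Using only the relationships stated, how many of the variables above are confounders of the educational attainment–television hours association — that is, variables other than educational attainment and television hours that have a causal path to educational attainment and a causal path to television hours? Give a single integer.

The common causes are: health self-rating (to educational attainment via health self-rating → religious attendance → educational attainment; to television hours via health self-rating → residential stability → home ownership → television hours); leisure time (to educational attainment via leisure time → commute duration → educational attainment; to television hours via leisure time → residential stability → home ownership → television hours); number of close friends (to educational attainment via number of close friends → religious attendance → educational attainment; to television hours via number of close friends → residential stability → home ownership → television hours); self-reported happiness (to educational attainment via self-reported happiness → religious attendance → educational attainment; to television hours via self-reported happiness → home ownership → television hours).
Every other variable lacks a causal path to at least one of educational attainment and television hours.

4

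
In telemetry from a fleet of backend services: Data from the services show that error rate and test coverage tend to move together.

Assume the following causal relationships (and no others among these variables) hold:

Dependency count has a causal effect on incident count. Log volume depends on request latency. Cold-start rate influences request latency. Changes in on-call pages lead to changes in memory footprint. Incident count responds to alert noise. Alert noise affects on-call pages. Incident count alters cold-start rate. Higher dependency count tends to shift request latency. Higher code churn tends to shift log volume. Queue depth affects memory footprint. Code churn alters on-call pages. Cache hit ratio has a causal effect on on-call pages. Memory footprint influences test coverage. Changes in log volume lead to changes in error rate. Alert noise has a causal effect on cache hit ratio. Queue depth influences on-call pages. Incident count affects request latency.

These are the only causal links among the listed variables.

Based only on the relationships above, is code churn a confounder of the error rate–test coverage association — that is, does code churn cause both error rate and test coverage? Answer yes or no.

yes

Code churn has a causal path to error rate (code churn → log volume → error rate) and to test coverage (code churn → on-call pages → memory footprint → test coverage), so it is a common cause of both — a confounder.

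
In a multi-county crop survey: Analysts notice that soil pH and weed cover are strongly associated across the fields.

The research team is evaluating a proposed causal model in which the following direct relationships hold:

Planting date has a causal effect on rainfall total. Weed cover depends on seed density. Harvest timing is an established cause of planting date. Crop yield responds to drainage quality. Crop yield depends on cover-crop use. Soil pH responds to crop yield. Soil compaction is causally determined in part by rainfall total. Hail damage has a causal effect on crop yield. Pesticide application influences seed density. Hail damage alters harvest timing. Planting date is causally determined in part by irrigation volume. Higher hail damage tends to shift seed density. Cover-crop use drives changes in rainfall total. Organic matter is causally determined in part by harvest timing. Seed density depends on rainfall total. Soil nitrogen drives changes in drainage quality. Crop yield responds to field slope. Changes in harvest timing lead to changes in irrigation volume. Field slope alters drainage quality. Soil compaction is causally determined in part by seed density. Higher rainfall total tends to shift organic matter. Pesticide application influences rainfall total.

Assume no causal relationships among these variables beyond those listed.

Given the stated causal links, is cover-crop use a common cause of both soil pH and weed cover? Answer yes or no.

yes

Cover-crop use has a causal path to soil pH (cover-crop use → crop yield → soil pH) and to weed cover (cover-crop use → rainfall total → seed density → weed cover), so it is a common cause of both — a confounder.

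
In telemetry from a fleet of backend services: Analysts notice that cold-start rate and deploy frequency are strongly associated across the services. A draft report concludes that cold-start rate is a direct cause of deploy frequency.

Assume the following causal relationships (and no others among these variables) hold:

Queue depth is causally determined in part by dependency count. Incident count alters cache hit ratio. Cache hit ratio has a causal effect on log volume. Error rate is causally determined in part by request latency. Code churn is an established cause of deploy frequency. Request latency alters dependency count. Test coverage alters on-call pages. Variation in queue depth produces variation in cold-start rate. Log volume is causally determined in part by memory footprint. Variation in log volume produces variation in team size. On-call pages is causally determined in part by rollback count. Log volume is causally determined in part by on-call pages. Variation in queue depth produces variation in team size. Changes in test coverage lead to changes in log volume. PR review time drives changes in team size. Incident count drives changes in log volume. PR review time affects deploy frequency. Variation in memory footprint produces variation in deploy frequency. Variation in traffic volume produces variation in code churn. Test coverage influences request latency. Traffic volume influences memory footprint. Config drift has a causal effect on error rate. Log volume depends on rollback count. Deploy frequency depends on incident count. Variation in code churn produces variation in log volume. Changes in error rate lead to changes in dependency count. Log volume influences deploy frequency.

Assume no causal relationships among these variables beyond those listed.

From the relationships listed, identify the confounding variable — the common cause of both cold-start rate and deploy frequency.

Test coverage has a causal path to cold-start rate (test coverage → request latency → dependency count → queue depth → cold-start rate) and a separate causal path to deploy frequency (test coverage → log volume → deploy frequency), so it is a common cause of both.
No stated relationship gives cold-start rate a causal route to deploy frequency, so the correlation is explained by the shared upstream cause rather than a direct effect.

test coverage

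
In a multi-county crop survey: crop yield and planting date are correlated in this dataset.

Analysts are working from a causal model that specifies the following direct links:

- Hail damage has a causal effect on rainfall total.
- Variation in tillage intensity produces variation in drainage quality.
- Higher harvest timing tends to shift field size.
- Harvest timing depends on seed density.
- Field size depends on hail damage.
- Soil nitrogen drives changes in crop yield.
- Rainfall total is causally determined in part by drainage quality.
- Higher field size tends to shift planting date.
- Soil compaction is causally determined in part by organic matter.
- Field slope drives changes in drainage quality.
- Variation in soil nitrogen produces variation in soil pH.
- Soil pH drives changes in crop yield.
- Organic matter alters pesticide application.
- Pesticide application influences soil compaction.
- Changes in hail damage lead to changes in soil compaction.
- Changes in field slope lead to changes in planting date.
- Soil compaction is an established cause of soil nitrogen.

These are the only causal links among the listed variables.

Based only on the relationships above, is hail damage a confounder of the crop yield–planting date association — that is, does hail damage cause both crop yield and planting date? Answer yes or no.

yes

Hail damage has a causal path to crop yield (hail damage → soil compaction → soil nitrogen → crop yield) and to planting date (hail damage → field size → planting date), so it is a common cause of both — a confounder.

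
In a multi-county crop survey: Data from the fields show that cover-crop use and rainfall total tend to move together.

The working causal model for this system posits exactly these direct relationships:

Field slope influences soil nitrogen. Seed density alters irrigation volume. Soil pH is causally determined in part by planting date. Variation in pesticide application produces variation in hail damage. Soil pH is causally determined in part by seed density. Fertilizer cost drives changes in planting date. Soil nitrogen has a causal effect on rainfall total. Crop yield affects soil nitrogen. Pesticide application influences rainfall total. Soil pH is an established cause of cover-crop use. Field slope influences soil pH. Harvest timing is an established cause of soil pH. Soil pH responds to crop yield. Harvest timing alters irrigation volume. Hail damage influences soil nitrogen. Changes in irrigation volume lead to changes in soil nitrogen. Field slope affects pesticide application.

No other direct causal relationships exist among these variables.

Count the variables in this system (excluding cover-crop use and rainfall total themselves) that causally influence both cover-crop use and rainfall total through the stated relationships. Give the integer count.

4

The common causes are: crop yield (to cover-crop use via crop yield → soil pH → cover-crop use; to rainfall total via crop yield → soil nitrogen → rainfall total); field slope (to cover-crop use via field slope → soil pH → cover-crop use; to rainfall total via field slope → pesticide application → rainfall total); harvest timing (to cover-crop use via harvest timing → soil pH → cover-crop use; to rainfall total via harvest timing → irrigation volume → soil nitrogen → rainfall total); seed density (to cover-crop use via seed density → soil pH → cover-crop use; to rainfall total via seed density → irrigation volume → soil nitrogen → rainfall total).
Every other variable lacks a causal path to at least one of cover-crop use and rainfall total.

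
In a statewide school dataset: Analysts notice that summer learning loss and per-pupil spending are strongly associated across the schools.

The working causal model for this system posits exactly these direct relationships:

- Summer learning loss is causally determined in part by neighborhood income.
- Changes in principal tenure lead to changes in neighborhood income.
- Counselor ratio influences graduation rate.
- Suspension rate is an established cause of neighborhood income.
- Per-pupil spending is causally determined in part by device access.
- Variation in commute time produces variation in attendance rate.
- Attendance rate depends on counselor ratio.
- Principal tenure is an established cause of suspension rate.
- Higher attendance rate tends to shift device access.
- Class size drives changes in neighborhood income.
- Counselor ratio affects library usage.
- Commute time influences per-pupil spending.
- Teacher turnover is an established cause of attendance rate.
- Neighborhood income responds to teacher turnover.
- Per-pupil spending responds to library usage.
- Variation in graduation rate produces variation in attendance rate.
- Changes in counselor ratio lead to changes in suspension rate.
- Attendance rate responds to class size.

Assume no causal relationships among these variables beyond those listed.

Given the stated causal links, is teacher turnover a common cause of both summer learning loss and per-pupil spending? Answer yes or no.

Teacher turnover has a causal path to summer learning loss (teacher turnover → neighborhood income → summer learning loss) and to per-pupil spending (teacher turnover → attendance rate → device access → per-pupil spending), so it is a common cause of both — a confounder.

yes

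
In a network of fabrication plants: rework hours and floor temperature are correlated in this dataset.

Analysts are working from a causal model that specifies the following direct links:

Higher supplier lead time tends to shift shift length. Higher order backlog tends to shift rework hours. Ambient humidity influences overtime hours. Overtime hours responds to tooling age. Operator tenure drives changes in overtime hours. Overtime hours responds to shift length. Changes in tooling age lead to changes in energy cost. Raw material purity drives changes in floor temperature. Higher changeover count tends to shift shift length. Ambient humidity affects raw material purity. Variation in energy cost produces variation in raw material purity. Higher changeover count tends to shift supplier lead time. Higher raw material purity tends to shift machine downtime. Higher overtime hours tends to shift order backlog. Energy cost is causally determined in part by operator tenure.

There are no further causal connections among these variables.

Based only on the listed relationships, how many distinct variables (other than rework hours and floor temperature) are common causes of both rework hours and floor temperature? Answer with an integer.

The common causes are: ambient humidity (to rework hours via ambient humidity → overtime hours → order backlog → rework hours; to floor temperature via ambient humidity → raw material purity → floor temperature); operator tenure (to rework hours via operator tenure → overtime hours → order backlog → rework hours; to floor temperature via operator tenure → energy cost → raw material purity → floor temperature); tooling age (to rework hours via tooling age → overtime hours → order backlog → rework hours; to floor temperature via tooling age → energy cost → raw material purity → floor temperature).
Every other variable lacks a causal path to at least one of rework hours and floor temperature.

3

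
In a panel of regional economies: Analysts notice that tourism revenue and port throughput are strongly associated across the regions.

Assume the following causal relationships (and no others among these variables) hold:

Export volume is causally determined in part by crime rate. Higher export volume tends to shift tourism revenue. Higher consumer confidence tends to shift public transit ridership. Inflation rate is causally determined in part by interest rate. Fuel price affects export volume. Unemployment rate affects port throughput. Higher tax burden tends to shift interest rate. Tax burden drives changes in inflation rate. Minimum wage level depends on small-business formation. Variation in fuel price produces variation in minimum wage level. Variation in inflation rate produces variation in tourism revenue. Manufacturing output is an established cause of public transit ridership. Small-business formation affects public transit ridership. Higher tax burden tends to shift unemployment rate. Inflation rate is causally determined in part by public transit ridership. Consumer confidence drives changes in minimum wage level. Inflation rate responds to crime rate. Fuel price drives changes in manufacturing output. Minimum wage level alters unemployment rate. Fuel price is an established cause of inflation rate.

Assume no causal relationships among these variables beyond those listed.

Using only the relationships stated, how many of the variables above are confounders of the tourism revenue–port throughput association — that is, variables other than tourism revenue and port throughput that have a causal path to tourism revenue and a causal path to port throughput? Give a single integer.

4

The common causes are: consumer confidence (to tourism revenue via consumer confidence → public transit ridership → inflation rate → tourism revenue; to port throughput via consumer confidence → minimum wage level → unemployment rate → port throughput); fuel price (to tourism revenue via fuel price → inflation rate → tourism revenue; to port throughput via fuel price → minimum wage level → unemployment rate → port throughput); small-business formation (to tourism revenue via small-business formation → public transit ridership → inflation rate → tourism revenue; to port throughput via small-business formation → minimum wage level → unemployment rate → port throughput); tax burden (to tourism revenue via tax burden → inflation rate → tourism revenue; to port throughput via tax burden → unemployment rate → port throughput).
Every other variable lacks a causal path to at least one of tourism revenue and port throughput.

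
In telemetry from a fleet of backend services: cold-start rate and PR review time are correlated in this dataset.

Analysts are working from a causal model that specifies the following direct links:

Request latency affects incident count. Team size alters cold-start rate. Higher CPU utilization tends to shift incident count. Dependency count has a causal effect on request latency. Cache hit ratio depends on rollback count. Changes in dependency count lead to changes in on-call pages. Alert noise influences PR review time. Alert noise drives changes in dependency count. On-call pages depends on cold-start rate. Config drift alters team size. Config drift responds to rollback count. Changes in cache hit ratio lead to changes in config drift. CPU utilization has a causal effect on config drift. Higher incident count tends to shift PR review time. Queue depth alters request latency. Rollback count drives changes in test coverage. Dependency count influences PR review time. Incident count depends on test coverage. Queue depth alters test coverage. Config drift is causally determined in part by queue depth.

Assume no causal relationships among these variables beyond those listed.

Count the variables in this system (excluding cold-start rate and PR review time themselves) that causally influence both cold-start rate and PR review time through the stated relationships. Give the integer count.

3

The common causes are: CPU utilization (to cold-start rate via CPU utilization → config drift → team size → cold-start rate; to PR review time via CPU utilization → incident count → PR review time); queue depth (to cold-start rate via queue depth → config drift → team size → cold-start rate; to PR review time via queue depth → test coverage → incident count → PR review time); rollback count (to cold-start rate via rollback count → config drift → team size → cold-start rate; to PR review time via rollback count → test coverage → incident count → PR review time).
Every other variable lacks a causal path to at least one of cold-start rate and PR review time.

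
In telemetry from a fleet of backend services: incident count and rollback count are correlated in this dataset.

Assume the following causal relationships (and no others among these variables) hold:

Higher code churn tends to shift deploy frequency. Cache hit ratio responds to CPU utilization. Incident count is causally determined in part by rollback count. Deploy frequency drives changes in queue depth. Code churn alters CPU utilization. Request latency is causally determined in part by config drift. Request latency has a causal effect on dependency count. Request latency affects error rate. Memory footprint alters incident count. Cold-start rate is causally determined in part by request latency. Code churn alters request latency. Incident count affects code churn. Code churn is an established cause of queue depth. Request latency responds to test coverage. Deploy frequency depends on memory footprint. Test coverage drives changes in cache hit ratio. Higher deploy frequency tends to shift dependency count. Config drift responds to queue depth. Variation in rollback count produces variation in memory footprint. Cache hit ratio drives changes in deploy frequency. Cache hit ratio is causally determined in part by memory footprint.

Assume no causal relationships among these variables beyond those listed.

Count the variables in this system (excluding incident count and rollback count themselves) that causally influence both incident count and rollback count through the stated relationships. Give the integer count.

No listed variable has a causal path to both incident count and rollback count, so there are no common causes.

0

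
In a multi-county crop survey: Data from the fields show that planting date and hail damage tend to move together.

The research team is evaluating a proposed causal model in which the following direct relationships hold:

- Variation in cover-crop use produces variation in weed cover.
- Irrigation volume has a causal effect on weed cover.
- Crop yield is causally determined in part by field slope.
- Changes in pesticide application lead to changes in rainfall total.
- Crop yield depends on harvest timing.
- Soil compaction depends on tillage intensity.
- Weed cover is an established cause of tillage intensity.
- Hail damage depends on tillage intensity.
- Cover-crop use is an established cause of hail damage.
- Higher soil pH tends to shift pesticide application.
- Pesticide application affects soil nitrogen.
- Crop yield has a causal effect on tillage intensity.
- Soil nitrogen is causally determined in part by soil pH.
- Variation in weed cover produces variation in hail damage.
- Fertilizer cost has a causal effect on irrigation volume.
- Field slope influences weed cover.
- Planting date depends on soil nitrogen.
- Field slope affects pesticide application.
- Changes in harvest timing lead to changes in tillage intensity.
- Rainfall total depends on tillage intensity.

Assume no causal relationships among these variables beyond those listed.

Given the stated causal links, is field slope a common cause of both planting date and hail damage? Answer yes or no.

Field slope has a causal path to planting date (field slope → pesticide application → soil nitrogen → planting date) and to hail damage (field slope → weed cover → hail damage), so it is a common cause of both — a confounder.

yes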